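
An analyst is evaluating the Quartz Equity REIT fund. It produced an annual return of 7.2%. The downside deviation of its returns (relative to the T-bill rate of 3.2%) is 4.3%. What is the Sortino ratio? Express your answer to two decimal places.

Sortino = (Rp − Rf) / σd = (7.2% − 3.2%) / 4.3% = 4.00% / 4.3% = 0.9302

0.93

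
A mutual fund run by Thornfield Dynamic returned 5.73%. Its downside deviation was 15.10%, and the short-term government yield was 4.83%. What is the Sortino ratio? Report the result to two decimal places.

Sortino = (Rp − Rf) / σd = (5.73% − 4.83%) / 15.10% = 0.90% / 15.10% = 0.0596

0.06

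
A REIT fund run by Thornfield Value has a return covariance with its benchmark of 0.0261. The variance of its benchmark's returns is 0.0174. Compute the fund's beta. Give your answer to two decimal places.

β = Cov(Rp, Rm) / Var(Rm) = 0.0261 / 0.0174 = 1.5000

1.50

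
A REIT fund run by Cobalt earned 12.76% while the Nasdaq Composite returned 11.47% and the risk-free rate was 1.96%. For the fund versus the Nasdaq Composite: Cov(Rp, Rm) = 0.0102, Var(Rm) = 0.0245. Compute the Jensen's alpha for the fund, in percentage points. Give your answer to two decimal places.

β = Cov / Var = 0.0102 / 0.0245 = 0.4163
E[R] = Rf + β(Rm − Rf) = 1.96% + 0.4163 × (11.47% − 1.96%) = 5.9190%
α = Rp − E[R] = 12.76% − 5.9190% = 6.8410

6.84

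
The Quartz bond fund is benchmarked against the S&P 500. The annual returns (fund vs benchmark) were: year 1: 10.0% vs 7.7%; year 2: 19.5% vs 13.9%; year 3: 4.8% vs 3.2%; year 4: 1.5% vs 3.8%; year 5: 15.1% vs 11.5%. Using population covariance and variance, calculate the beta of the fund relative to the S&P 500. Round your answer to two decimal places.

1.53

r̄p = 10.1800%,  r̄m = 8.0200%
Cov = Σ(rp − r̄p)(rm − r̄m) / 5 = 26.9084
Var(rm) = Σ(rm − r̄m)² / 5 = 17.5656
β = Cov / Var = 26.9084 / 17.5656 = 1.5319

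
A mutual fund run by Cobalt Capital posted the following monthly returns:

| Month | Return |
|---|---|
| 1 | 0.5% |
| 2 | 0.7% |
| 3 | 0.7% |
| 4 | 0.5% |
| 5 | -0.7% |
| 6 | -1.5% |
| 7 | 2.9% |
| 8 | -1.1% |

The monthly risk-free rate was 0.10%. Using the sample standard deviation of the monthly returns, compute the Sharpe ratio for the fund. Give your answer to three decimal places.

0.109

r̄ = (0.5 + 0.7 + 0.7 + 0.5 − 0.7 − 1.5 + 2.9 − 1.1) / 8 = 2.00 / 8 = 0.2500%
Σ(r − r̄)² = (0.5 − 0.2500)² + (0.7 − 0.2500)² + (0.7 − 0.2500)² + … = 13.3400
σ = √[13.3400 / 7] = 1.3805%
Sharpe = (r̄ − rf) / σ = (0.2500 − 0.1) / 1.3805 = 0.1500 / 1.3805 = 0.1087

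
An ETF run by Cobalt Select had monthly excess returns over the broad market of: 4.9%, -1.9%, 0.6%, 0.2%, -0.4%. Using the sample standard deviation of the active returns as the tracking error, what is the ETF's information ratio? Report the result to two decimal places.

r̄ = (4.9 − 1.9 + 0.6 + 0.2 − 0.4) / 5 = 0.6800%
Σ(r − r̄)² = (4.9 − 0.6800)² + (-1.9 − 0.6800)² + (0.6 − 0.6800)² + … = 25.8680
sample σ = √(25.8680 / 4) = √6.4670 = 2.5430%
IR = r̄ / tracking error = 0.6800 / 2.5430 = 0.2674

0.27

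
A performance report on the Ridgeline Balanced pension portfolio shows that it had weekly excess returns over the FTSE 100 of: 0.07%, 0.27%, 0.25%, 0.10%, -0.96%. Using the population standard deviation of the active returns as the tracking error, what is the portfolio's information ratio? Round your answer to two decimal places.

-0.12

r̄ = (0.07 + 0.27 + 0.25 + 0.1 − 0.96) / 5 = -0.0540%
Σ(r − r̄)² = (0.07 − (-0.0540))² + (0.27 − (-0.0540))² + … = 1.0573
population σ = √(1.0573 / 5) = √0.2115 = 0.4599%
IR = r̄ / tracking error = -0.0540 / 0.4599 = -0.1174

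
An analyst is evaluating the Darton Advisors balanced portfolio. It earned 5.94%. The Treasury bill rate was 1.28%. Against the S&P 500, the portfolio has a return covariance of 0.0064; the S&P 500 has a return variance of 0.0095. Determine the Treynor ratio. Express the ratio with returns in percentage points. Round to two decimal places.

β = Cov / Var = 0.0064 / 0.0095 = 0.6737
Treynor = (Rp − Rf) / β = (5.94% − 1.28%) / 0.6737 = 4.66 / 0.6737 = 6.9170

6.92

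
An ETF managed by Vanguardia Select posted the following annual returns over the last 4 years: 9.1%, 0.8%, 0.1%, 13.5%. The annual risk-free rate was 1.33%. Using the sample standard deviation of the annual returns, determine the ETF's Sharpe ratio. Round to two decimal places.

0.70

μ = (9.1 + 0.8 + 0.1 + 13.5) / 4 = 5.8750%
Σ(r − μ)² = 127.6475; sample σ = √(127.6475/3) = 6.5230%
Sharpe = (μ − rf) / σ = (5.8750 − 1.33) / 6.5230 = 4.5450 / 6.5230 = 0.6968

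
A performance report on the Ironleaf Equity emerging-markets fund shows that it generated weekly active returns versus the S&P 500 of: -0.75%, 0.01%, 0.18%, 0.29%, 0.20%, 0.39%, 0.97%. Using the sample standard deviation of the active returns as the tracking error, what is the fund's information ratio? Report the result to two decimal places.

0.36

r̄ = (-0.75 + 0.01 + 0.18 + 0.29 + 0.2 + 0.39 + 0.97) / 7 = 0.1843%
Sample std dev = √[1.5744 / 6] = 0.5122%
IR = r̄ / tracking error = 0.1843 / 0.5122 = 0.3598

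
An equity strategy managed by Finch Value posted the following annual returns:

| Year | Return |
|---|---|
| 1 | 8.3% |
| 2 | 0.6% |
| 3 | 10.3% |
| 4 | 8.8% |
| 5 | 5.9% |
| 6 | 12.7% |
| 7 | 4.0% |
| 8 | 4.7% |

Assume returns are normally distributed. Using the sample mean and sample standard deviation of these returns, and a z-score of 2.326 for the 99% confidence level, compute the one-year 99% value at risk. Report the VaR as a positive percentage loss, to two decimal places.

r̄ = (8.3 + 0.6 + 10.3 + 8.8 + 5.9 + 12.7 + 4 + 4.7) / 8 = 55.30 / 8 = 6.9125%
Σ(r − r̄)² = (8.3 − 6.9125)² + (0.6 − 6.9125)² + (10.3 − 6.9125)² + … = 104.7088
sample σ = √(104.7088 / 7) = √14.9584 = 3.8676%
VaR = −(r̄ − z·σ) = −(6.9125 − 2.326 × 3.8676) = −(-2.0835) = 2.0835%

2.08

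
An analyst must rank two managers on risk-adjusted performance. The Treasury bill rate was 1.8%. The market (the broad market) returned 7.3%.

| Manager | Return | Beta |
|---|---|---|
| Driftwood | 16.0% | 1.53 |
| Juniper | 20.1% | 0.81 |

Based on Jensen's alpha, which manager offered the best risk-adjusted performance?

Juniper

Driftwood: α = 16.0% − [1.8% + 1.53 × (7.3% − 1.8%)] = 5.785
Juniper: α = 20.1% − [1.8% + 0.81 × (7.3% − 1.8%)] = 13.845
Highest: Juniper (13.845).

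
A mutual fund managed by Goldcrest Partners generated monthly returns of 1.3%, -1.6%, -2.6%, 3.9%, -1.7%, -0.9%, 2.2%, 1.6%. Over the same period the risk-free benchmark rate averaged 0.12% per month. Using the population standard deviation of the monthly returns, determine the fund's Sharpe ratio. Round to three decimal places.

0.072

μ = (1.3 − 1.6 − 2.6 + 3.9 − 1.7 − 0.9 + 2.2 + 1.6) / 8 = 2.20 / 8 = 0.2750%
Σ(r − μ)² = (1.3 − 0.2750)² + (-1.6 − 0.2750)² + … = 36.7150
population σ = √(36.7150 / 8) = √4.5894 = 2.1423%
Sharpe = (μ − rf) / σ = (0.2750 − 0.12) / 2.1423 = 0.1550 / 2.1423 = 0.0724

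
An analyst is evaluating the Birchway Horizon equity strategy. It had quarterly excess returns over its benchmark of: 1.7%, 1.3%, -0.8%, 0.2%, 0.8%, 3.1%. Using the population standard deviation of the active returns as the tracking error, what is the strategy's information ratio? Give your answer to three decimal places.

0.862

Mean return r̄ = 6.30 / 6 = 1.0500%
Σ(r − r̄)² = (1.7 − 1.0500)² + (1.3 − 1.0500)² + … = 8.8950
population σ = √(8.8950 / 6) = √1.4825 = 1.2176%
IR = r̄ / tracking error = 1.0500 / 1.2176 = 0.8624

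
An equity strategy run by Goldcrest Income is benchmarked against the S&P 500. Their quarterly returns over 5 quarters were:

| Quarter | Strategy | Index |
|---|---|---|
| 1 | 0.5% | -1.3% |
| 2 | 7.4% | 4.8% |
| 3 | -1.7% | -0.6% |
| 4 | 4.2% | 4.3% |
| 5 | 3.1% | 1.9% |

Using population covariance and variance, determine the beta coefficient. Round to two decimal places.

1.15

r̄p = 2.7000%,  r̄m = 1.8200%
Cov = Σ(rp − r̄p)(rm − r̄m) / 5 = 7.0540
Var(rm) = Σ(rm − r̄m)² / 5 = 6.1256
β = Cov / Var = 7.0540 / 6.1256 = 1.1516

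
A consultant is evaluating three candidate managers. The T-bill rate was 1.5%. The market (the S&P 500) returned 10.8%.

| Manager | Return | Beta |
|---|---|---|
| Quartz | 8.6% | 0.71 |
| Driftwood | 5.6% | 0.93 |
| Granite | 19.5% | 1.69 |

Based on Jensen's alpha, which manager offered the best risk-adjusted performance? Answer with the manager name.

Granite

Quartz: α = 8.6% − [1.5% + 0.71 × (10.8% − 1.5%)] = 0.497
Driftwood: α = 5.6% − [1.5% + 0.93 × (10.8% − 1.5%)] = -4.549
Granite: α = 19.5% − [1.5% + 1.69 × (10.8% − 1.5%)] = 2.283
Highest: Granite (2.283).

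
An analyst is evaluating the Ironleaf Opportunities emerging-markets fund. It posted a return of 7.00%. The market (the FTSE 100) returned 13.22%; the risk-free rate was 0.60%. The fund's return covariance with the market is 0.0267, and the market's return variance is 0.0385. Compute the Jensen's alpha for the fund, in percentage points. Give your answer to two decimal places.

-2.35

β = Cov / Var = 0.0267 / 0.0385 = 0.6935
E[R] = Rf + β(Rm − Rf) = 0.60% + 0.6935 × (13.22% − 0.60%) = 9.3520%
α = Rp − E[R] = 7.00% − 9.3520% = -2.3520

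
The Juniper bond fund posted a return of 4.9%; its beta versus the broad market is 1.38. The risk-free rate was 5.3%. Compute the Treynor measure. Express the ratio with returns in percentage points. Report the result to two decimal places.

-0.29

Treynor = (Rp − Rf) / β = (4.9% − 5.3%) / 1.38 = -0.40 / 1.38 = -0.2899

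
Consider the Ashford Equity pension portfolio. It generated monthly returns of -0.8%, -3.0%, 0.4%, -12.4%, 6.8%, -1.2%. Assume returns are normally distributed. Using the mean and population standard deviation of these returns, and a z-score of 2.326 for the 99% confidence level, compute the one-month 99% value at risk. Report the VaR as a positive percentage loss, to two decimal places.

14.92

Mean return r̄ = -10.20 / 6 = -1.7000%
Σ(r − r̄)² = 193.9000; population σ = √(193.9000/6) = 5.6848%
VaR = −(r̄ − z·σ) = −(-1.7000 − 2.326 × 5.6848) = −(-14.9228) = 14.9228%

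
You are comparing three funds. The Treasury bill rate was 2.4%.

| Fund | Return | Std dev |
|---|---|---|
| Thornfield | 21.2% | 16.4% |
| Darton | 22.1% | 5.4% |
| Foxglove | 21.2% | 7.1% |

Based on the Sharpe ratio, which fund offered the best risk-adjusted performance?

Darton

Thornfield: Sharpe ratio = (21.2% − 2.4%) / 16.4% = 1.146
Darton: Sharpe ratio = (22.1% − 2.4%) / 5.4% = 3.648
Foxglove: Sharpe ratio = (21.2% − 2.4%) / 7.1% = 2.648
Highest: Darton (3.648).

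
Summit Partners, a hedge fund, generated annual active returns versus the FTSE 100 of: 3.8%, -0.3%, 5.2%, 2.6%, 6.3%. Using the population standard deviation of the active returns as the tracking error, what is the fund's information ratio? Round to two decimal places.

r̄ = (3.8 − 0.3 + 5.2 + 2.6 + 6.3) / 5 = 3.5200%
Population σ = √[Σ(r − r̄)² / 5] = √[26.0680 / 5] = √5.2136 = 2.2833%
IR = r̄ / tracking error = 3.5200 / 2.2833 = 1.5416

1.54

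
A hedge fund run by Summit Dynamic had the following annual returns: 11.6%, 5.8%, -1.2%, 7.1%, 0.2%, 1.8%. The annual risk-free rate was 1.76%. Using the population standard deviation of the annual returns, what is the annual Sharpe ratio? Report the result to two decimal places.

Mean return r̄ = 25.30 / 6 = 4.2167%
Population std dev = √[116.6483 / 6] = 4.4092%
Sharpe = (r̄ − rf) / σ = (4.2167 − 1.76) / 4.4092 = 2.4567 / 4.4092 = 0.5572

0.56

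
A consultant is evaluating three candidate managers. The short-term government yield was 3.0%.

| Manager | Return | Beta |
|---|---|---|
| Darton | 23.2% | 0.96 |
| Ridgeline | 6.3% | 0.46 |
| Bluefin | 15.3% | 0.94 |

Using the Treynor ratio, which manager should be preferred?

Darton: Treynor = (23.2% − 3.0%) / 0.96 = 21.042
Ridgeline: Treynor = (6.3% − 3.0%) / 0.46 = 7.174
Bluefin: Treynor = (15.3% − 3.0%) / 0.94 = 13.085
Highest: Darton (21.042).

Darton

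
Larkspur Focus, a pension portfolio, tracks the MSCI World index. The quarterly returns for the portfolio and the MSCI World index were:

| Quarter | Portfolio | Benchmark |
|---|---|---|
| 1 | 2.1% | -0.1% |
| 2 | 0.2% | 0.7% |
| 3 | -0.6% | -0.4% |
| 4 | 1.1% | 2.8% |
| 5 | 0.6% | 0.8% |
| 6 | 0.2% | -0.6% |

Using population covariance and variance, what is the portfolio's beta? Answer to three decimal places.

0.217

r̄p = 0.6000%,  r̄m = 0.5333%
Cov = Σ(rp − r̄p)(rm − r̄m) / 6 = 0.2817
Var(rm) = Σ(rm − r̄m)² / 6 = 1.2989
β = Cov / Var = 0.2817 / 1.2989 = 0.2169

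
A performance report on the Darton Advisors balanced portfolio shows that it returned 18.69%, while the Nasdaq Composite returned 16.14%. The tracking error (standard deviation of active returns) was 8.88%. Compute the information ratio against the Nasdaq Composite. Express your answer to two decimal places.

0.29

IR = (Rp − Rb) / TE = (18.69% − 16.14%) / 8.88% = 2.55% / 8.88% = 0.2872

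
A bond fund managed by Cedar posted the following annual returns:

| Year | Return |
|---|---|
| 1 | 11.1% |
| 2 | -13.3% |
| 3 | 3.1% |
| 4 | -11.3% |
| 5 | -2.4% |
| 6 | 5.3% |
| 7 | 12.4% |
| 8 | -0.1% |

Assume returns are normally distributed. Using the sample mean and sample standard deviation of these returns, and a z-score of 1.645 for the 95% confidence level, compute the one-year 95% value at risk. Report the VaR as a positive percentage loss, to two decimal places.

r̄ = (11.1 − 13.3 + 3.1 − 11.3 − 2.4 + 5.3 + 12.4 − 0.1) / 8 = 0.6000%
Σ(r − r̄)² = (11.1 − 0.6000)² + (-13.3 − 0.6000)² + (3.1 − 0.6000)² + … = 622.1400
σ = √[622.1400 / 7] = 9.4275%
VaR = −(r̄ − z·σ) = −(0.6000 − 1.645 × 9.4275) = −(-14.9082) = 14.9082%

14.91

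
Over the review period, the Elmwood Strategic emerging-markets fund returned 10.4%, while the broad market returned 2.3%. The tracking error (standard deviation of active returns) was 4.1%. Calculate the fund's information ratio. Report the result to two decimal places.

1.98

IR = (Rp − Rb) / TE = (10.4% − 2.3%) / 4.1% = 8.10% / 4.1% = 1.9756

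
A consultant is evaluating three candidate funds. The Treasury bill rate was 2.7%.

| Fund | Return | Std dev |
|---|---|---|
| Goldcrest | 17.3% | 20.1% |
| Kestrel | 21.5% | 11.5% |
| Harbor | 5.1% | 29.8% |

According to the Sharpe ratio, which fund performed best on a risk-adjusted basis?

Kestrel

Goldcrest: Sharpe ratio = (17.3% − 2.7%) / 20.1% = 0.726
Kestrel: Sharpe ratio = (21.5% − 2.7%) / 11.5% = 1.635
Harbor: Sharpe ratio = (5.1% − 2.7%) / 29.8% = 0.081
Highest: Kestrel (1.635).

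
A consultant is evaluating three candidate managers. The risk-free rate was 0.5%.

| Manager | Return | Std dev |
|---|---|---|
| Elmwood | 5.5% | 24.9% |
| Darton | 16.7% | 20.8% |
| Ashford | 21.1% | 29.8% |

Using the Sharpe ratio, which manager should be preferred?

Darton

Elmwood: Sharpe ratio = (5.5% − 0.5%) / 24.9% = 0.201
Darton: Sharpe ratio = (16.7% − 0.5%) / 20.8% = 0.779
Ashford: Sharpe ratio = (21.1% − 0.5%) / 29.8% = 0.691
Highest: Darton (0.779).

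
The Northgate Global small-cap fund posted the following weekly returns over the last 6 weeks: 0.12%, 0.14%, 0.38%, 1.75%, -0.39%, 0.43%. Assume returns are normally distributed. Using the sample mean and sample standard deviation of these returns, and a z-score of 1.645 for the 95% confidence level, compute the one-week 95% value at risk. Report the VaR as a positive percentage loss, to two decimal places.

Mean return r̄ = 2.430 / 6 = 0.4050%
Σ(r − r̄)² = (0.12 − 0.4050)² + (0.14 − 0.4050)² + (0.38 − 0.4050)² + … = 2.5938
σ = √[2.5938 / 5] = 0.7202%
VaR = −(r̄ − z·σ) = −(0.4050 − 1.645 × 0.7202) = −(-0.7797) = 0.7797%

0.78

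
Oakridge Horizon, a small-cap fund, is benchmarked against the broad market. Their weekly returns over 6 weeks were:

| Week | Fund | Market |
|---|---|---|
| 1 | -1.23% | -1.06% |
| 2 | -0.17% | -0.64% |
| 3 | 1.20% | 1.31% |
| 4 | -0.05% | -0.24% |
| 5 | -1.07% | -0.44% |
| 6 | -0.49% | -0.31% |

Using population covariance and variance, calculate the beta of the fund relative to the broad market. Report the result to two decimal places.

r̄p = -0.3017%,  r̄m = -0.2300%
Cov = Σ(rp − r̄p)(rm − r̄m) / 6 = 0.5338
Var(rm) = Σ(rm − r̄m)² / 6 = 0.5465
β = Cov / Var = 0.5338 / 0.5465 = 0.9768

0.98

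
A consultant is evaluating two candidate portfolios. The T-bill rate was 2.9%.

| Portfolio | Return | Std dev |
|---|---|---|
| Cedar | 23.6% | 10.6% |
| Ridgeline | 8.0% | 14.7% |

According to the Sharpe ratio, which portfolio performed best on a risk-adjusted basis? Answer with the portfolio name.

Cedar: Sharpe ratio = (23.6% − 2.9%) / 10.6% = 1.953
Ridgeline: Sharpe ratio = (8.0% − 2.9%) / 14.7% = 0.347
Highest: Cedar (1.953).

Cedar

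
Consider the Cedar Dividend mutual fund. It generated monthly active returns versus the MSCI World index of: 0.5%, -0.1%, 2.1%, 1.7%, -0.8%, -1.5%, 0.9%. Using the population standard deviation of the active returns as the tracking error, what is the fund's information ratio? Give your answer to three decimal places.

r̄ = (0.5 − 0.1 + 2.1 + 1.7 − 0.8 − 1.5 + 0.9) / 7 = 0.4000%
Population std dev = √[10.1400 / 7] = 1.2036%
IR = r̄ / tracking error = 0.4000 / 1.2036 = 0.3323

0.332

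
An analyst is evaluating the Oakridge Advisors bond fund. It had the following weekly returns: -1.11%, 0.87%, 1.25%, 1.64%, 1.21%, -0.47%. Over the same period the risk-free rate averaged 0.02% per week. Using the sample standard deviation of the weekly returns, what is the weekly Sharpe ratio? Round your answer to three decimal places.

0.497

Mean return r̄ = 3.390 / 6 = 0.5650%
Σ(r − r̄)² = 6.0108; sample σ = √(6.0108/5) = 1.0964%
Sharpe = (r̄ − rf) / σ = (0.5650 − 0.02) / 1.0964 = 0.5450 / 1.0964 = 0.4971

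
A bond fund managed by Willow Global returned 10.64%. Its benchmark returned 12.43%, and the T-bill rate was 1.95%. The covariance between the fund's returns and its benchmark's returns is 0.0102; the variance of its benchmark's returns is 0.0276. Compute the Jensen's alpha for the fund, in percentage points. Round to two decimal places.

4.82

β = Cov / Var = 0.0102 / 0.0276 = 0.3696
E[R] = Rf + β(Rm − Rf) = 1.95% + 0.3696 × (12.43% − 1.95%) = 5.8234%
α = Rp − E[R] = 10.64% − 5.8234% = 4.8166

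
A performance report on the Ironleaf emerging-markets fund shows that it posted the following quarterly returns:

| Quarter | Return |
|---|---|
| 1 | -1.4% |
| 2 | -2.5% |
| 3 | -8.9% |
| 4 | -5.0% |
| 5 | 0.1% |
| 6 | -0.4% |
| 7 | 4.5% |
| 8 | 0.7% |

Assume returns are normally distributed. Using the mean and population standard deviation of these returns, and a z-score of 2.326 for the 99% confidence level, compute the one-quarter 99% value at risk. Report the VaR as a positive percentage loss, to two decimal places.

r̄ = (-1.4 − 2.5 − 8.9 − 5 + 0.1 − 0.4 + 4.5 + 0.7) / 8 = -1.6125%
Population std dev = √[112.5288 / 8] = 3.7505%
VaR = −(r̄ − z·σ) = −(-1.6125 − 2.326 × 3.7505) = −(-10.3362) = 10.3362%

10.34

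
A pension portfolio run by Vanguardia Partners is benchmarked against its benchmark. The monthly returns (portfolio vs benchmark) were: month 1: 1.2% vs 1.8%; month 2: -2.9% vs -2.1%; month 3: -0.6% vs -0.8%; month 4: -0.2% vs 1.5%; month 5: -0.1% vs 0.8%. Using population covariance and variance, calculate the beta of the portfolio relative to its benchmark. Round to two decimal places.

r̄p = -0.5200%,  r̄m = 0.2400%
Cov = Σ(rp − r̄p)(rm − r̄m) / 5 = 1.7948
Var(rm) = Σ(rm − r̄m)² / 5 = 2.1784
β = Cov / Var = 1.7948 / 2.1784 = 0.8239

0.82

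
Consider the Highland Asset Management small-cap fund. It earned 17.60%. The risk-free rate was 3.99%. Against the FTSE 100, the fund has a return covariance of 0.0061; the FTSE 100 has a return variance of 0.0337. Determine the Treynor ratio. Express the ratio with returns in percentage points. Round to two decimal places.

β = Cov / Var = 0.0061 / 0.0337 = 0.1810
Treynor = (Rp − Rf) / β = (17.60% − 3.99%) / 0.1810 = 13.61 / 0.1810 = 75.1934

75.19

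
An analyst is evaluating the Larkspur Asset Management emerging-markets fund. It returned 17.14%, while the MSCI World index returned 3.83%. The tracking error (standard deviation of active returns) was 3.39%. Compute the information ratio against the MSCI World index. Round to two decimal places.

IR = (Rp − Rb) / TE = (17.14% − 3.83%) / 3.39% = 13.31% / 3.39% = 3.9263

3.93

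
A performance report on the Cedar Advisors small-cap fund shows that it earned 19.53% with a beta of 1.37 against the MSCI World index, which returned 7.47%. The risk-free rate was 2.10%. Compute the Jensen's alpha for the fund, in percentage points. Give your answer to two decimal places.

CAPM expected return = Rf + β(Rm − Rf) = 2.10% + 1.37 × (7.47% − 2.10%) = 2.1 + 1.37 × 5.37 = 9.4569%
Jensen's α = Rp − E[R] = 19.53% − 9.4569% = 10.0731

10.07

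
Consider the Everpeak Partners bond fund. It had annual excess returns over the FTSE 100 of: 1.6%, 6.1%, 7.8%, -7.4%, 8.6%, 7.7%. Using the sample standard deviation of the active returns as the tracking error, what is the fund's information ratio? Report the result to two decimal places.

r̄ = (1.6 + 6.1 + 7.8 − 7.4 + 8.6 + 7.7) / 6 = 24.40 / 6 = 4.0667%
Σ(r − r̄)² = (1.6 − 4.0667)² + (6.1 − 4.0667)² + (7.8 − 4.0667)² + … = 189.3933
σ = √[189.3933 / 5] = 6.1546%
IR = r̄ / tracking error = 4.0667 / 6.1546 = 0.6608

0.66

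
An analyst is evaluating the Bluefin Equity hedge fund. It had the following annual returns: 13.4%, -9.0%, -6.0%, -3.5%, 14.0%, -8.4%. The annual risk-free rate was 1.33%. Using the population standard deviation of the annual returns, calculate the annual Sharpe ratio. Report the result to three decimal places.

r̄ = (13.4 − 9 − 6 − 3.5 + 14 − 8.4) / 6 = 0.50 / 6 = 0.0833%
Σ(r − r̄)² = 575.3283; population σ = √(575.3283/6) = 9.7922%
Sharpe = (r̄ − rf) / σ = (0.0833 − 1.33) / 9.7922 = -1.2467 / 9.7922 = -0.1273

-0.127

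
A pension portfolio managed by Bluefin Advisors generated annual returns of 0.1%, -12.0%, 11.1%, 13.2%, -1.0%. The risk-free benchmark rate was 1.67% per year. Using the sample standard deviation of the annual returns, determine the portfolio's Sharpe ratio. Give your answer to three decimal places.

0.060

r̄ = (0.1 − 12 + 11.1 + 13.2 − 1) / 5 = 2.2800%
Σ(r − r̄)² = (0.1 − 2.2800)² + (-12 − 2.2800)² + (11.1 − 2.2800)² + … = 416.4680
sample σ = √(416.4680 / 4) = √104.1170 = 10.2038%
Sharpe = (r̄ − rf) / σ = (2.2800 − 1.67) / 10.2038 = 0.6100 / 10.2038 = 0.0598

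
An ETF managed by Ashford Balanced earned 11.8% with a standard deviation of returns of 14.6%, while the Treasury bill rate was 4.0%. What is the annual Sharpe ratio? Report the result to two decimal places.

0.53

Sharpe = (Rp − Rf) / σp = (11.8% − 4.0%) / 14.6% = 7.80% / 14.6% = 0.5342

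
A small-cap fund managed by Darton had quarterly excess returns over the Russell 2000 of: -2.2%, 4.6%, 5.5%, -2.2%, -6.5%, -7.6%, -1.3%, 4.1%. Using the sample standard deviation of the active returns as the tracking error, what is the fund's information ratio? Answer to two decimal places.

-0.14

r̄ = (-2.2 + 4.6 + 5.5 − 2.2 − 6.5 − 7.6 − 1.3 + 4.1) / 8 = -0.7000%
Sample std dev = √[175.6800 / 7] = 5.0097%
IR = r̄ / tracking error = -0.7000 / 5.0097 = -0.1397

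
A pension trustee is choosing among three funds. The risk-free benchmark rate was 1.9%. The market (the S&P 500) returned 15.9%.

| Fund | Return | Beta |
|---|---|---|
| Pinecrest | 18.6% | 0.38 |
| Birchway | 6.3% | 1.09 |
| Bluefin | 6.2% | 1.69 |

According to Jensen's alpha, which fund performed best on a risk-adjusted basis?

Pinecrest

Pinecrest: α = 18.6% − [1.9% + 0.38 × (15.9% − 1.9%)] = 11.380
Birchway: α = 6.3% − [1.9% + 1.09 × (15.9% − 1.9%)] = -10.860
Bluefin: α = 6.2% − [1.9% + 1.69 × (15.9% − 1.9%)] = -19.360
Highest: Pinecrest (11.380).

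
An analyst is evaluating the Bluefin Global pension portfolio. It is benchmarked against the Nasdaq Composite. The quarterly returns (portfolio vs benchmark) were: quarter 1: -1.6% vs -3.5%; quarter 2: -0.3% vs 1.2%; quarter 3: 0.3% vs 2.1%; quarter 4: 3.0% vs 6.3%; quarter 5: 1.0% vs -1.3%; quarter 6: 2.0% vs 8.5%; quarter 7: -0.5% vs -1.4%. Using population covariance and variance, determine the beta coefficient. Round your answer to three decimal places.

0.304

r̄p = 0.5571%,  r̄m = 1.7000%
Cov = Σ(rp − r̄p)(rm − r̄m) / 7 = 4.9343
Var(rm) = Σ(rm − r̄m)² / 7 = 16.2086
β = Cov / Var = 4.9343 / 16.2086 = 0.3044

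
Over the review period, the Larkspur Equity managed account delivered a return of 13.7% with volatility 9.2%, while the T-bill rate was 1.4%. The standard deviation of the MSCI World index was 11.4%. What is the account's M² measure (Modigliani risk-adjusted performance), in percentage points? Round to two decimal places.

Sharpe = (Rp − Rf) / σp = (13.7% − 1.4%) / 9.2% = 1.3370
M² = Rf + Sharpe × σm = 1.4% + 1.3370 × 11.4% = 16.6418%

16.64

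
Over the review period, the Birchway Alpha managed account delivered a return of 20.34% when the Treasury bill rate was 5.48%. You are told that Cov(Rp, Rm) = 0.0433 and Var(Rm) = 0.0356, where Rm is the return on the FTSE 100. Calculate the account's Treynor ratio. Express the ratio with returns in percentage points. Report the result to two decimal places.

β = Cov / Var = 0.0433 / 0.0356 = 1.2163
Treynor = (Rp − Rf) / β = (20.34% − 5.48%) / 1.2163 = 14.86 / 1.2163 = 12.2174

12.22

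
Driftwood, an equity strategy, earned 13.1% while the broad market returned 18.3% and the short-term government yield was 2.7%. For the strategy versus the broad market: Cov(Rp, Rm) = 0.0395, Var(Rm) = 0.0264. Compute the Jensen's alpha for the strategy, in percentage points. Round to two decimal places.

-12.94

β = Cov / Var = 0.0395 / 0.0264 = 1.4962
E[R] = Rf + β(Rm − Rf) = 2.7% + 1.4962 × (18.3% − 2.7%) = 26.0407%
α = Rp − E[R] = 13.1% − 26.0407% = -12.9407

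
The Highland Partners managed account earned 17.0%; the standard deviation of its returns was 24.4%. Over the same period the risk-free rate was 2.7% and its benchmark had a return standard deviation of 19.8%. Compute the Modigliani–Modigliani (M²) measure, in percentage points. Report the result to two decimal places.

Sharpe = (Rp − Rf) / σp = (17.0% − 2.7%) / 24.4% = 0.5861
M² = Rf + Sharpe × σm = 2.7% + 0.5861 × 19.8% = 14.3048%

14.30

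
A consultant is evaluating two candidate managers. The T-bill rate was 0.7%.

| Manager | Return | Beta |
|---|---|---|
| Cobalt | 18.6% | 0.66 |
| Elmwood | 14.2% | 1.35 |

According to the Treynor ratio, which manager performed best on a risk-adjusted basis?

Cobalt: Treynor = (18.6% − 0.7%) / 0.66 = 27.121
Elmwood: Treynor = (14.2% − 0.7%) / 1.35 = 10.000
Highest: Cobalt (27.121).

Cobalt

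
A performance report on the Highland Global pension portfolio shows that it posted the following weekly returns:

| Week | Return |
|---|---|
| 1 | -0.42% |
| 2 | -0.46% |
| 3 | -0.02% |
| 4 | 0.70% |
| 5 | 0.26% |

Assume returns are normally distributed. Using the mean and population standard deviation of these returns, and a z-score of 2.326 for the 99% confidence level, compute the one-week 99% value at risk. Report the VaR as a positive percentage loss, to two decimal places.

μ = (-0.42 − 0.46 − 0.02 + 0.7 + 0.26) / 5 = 0.060 / 5 = 0.0120%
Population σ = √[Σ(r − μ)² / 5] = √[0.9453 / 5] = √0.1891 = 0.4349%
VaR = −(μ − z·σ) = −(0.0120 − 2.326 × 0.4349) = −(-0.9996) = 0.9996%

1.00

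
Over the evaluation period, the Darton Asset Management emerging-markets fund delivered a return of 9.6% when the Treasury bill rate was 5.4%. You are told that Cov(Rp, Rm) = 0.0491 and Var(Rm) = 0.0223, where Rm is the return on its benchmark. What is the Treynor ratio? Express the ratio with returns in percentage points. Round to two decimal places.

1.91

β = Cov / Var = 0.0491 / 0.0223 = 2.2018
Treynor = (Rp − Rf) / β = (9.6% − 5.4%) / 2.2018 = 4.20 / 2.2018 = 1.9075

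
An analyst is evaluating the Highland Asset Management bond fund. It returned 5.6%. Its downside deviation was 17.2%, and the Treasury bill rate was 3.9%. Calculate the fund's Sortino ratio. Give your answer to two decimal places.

0.10

Sortino = (Rp − Rf) / σd = (5.6% − 3.9%) / 17.2% = 1.70% / 17.2% = 0.0988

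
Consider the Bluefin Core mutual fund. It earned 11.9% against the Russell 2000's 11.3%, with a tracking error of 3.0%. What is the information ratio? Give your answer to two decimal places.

0.20

IR = (Rp − Rb) / TE = (11.9% − 11.3%) / 3.0% = 0.60% / 3.0% = 0.2000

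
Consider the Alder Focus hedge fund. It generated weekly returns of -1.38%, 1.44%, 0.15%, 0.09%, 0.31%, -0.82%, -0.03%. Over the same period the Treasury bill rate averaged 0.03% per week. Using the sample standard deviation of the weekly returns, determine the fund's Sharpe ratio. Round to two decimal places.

-0.07

r̄ = (-1.38 + 1.44 + 0.15 + 0.09 + 0.31 − 0.82 − 0.03) / 7 = -0.0343%
Σ(r − r̄)² = 4.7698; sample σ = √(4.7698/6) = 0.8916%
Sharpe = (r̄ − rf) / σ = (-0.0343 − 0.03) / 0.8916 = -0.0643 / 0.8916 = -0.0721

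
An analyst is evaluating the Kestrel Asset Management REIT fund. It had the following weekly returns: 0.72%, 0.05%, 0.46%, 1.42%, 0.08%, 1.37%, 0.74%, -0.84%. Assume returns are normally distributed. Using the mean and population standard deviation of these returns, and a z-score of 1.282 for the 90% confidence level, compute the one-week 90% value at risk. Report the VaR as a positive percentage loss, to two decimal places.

μ = (0.72 + 0.05 + 0.46 + 1.42 + 0.08 + 1.37 + 0.74 − 0.84) / 8 = 4.000 / 8 = 0.5000%
Population σ = √[Σ(r − μ)² / 8] = √[3.8854 / 8] = √0.4857 = 0.6969%
VaR = −(μ − z·σ) = −(0.5000 − 1.282 × 0.6969) = −(-0.3934) = 0.3934%

0.39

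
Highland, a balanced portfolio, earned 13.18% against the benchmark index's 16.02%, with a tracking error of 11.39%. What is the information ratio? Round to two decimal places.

-0.25

IR = (Rp − Rb) / TE = (13.18% − 16.02%) / 11.39% = -2.84% / 11.39% = -0.2493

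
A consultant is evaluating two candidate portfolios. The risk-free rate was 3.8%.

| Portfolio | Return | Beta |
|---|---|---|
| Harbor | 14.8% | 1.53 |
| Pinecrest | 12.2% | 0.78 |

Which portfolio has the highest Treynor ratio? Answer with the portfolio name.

Harbor: Treynor = (14.8% − 3.8%) / 1.53 = 7.190
Pinecrest: Treynor = (12.2% − 3.8%) / 0.78 = 10.769
Highest: Pinecrest (10.769).

Pinecrest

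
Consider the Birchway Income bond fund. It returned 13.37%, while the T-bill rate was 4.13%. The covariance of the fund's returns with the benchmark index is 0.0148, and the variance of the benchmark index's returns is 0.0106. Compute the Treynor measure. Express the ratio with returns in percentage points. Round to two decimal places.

6.62

β = Cov / Var = 0.0148 / 0.0106 = 1.3962
Treynor = (Rp − Rf) / β = (13.37% − 4.13%) / 1.3962 = 9.24 / 1.3962 = 6.6180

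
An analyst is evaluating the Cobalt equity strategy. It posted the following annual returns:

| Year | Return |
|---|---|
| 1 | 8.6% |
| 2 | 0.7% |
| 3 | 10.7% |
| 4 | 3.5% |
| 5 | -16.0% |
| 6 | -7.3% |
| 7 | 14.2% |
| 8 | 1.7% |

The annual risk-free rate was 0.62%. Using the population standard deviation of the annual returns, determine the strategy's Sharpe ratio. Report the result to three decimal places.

0.151

r̄ = (8.6 + 0.7 + 10.7 + 3.5 − 16 − 7.3 + 14.2 + 1.7) / 8 = 2.0125%
Population σ = √[Σ(r − r̄)² / 8] = √[682.6088 / 8] = √85.3261 = 9.2372%
Sharpe = (r̄ − rf) / σ = (2.0125 − 0.62) / 9.2372 = 1.3925 / 9.2372 = 0.1507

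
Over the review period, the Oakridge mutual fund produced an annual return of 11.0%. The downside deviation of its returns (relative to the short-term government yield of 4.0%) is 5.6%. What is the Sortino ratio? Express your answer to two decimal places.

Sortino = (Rp − Rf) / σd = (11.0% − 4.0%) / 5.6% = 7.00% / 5.6% = 1.2500

1.25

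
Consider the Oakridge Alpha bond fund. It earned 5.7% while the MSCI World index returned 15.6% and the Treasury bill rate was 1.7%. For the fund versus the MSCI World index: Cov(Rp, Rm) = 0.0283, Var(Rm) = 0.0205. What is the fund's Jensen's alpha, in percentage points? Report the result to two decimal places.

-15.19

β = Cov / Var = 0.0283 / 0.0205 = 1.3805
E[R] = Rf + β(Rm − Rf) = 1.7% + 1.3805 × (15.6% − 1.7%) = 20.8890%
α = Rp − E[R] = 5.7% − 20.8890% = -15.1890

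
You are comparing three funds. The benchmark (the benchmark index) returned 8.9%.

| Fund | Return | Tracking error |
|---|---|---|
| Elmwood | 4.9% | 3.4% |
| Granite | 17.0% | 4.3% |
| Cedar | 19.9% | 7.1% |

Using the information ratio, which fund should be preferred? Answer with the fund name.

Granite

Elmwood: IR = (4.9% − 8.9%) / 3.4% = -1.176
Granite: IR = (17.0% − 8.9%) / 4.3% = 1.884
Cedar: IR = (19.9% − 8.9%) / 7.1% = 1.549
Highest: Granite (1.884).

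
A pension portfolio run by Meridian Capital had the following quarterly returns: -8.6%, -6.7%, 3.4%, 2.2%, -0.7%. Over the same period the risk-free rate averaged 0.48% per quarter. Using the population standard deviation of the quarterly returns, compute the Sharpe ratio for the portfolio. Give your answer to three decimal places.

r̄ = (-8.6 − 6.7 + 3.4 + 2.2 − 0.7) / 5 = -10.40 / 5 = -2.0800%
Σ(r − r̄)² = (-8.6 − (-2.0800))² + (-6.7 − (-2.0800))² + (3.4 − (-2.0800))² + … = 114.1080
σ = √[114.1080 / 5] = 4.7772%
Sharpe = (r̄ − rf) / σ = (-2.0800 − 0.48) / 4.7772 = -2.5600 / 4.7772 = -0.5359

-0.536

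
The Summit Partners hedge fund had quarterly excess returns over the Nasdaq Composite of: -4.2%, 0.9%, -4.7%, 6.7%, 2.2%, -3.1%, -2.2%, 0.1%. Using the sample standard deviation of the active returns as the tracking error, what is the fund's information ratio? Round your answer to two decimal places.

-0.14

μ = (-4.2 + 0.9 − 4.7 + 6.7 + 2.2 − 3.1 − 2.2 + 0.1) / 8 = -4.30 / 8 = -0.5375%
Sample σ = √[Σ(r − μ)² / 7] = √[102.4188 / 7] = √14.6313 = 3.8251%
IR = μ / tracking error = -0.5375 / 3.8251 = -0.1405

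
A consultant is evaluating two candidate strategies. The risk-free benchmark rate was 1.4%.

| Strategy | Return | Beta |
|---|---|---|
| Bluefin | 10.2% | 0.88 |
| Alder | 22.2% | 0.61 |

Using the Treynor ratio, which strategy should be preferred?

Alder

Bluefin: Treynor = (10.2% − 1.4%) / 0.88 = 10.000
Alder: Treynor = (22.2% − 1.4%) / 0.61 = 34.098
Highest: Alder (34.098).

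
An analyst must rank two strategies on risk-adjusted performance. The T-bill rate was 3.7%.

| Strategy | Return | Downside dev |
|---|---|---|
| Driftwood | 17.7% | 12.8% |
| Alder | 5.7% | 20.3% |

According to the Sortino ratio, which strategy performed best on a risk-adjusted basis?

Driftwood: Sortino ratio = (17.7% − 3.7%) / 12.8% = 1.094
Alder: Sortino ratio = (5.7% − 3.7%) / 20.3% = 0.099
Highest: Driftwood (1.094).

Driftwood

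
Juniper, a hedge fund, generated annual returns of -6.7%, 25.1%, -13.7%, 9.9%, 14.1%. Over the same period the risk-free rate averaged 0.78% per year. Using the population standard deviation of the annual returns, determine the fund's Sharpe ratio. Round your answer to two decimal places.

0.35

Mean return r̄ = 28.70 / 5 = 5.7400%
Σ(r − r̄)² = 994.6720; population σ = √(994.6720/5) = 14.1044%
Sharpe = (r̄ − rf) / σ = (5.7400 − 0.78) / 14.1044 = 4.9600 / 14.1044 = 0.3517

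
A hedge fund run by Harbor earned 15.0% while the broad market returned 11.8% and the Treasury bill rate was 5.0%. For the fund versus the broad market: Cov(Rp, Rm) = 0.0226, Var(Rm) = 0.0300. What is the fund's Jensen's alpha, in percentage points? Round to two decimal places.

4.88

β = Cov / Var = 0.0226 / 0.0300 = 0.7533
E[R] = Rf + β(Rm − Rf) = 5.0% + 0.7533 × (11.8% − 5.0%) = 10.1224%
α = Rp − E[R] = 15.0% − 10.1224% = 4.8776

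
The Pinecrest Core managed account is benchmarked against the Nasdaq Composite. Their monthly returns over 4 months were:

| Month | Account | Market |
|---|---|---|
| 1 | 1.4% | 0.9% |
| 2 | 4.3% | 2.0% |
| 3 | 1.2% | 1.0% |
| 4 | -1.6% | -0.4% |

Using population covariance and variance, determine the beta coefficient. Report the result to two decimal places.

r̄p = 1.3250%,  r̄m = 0.8750%
Cov = Σ(rp − r̄p)(rm − r̄m) / 4 = 1.7656
Var(rm) = Σ(rm − r̄m)² / 4 = 0.7269
β = Cov / Var = 1.7656 / 0.7269 = 2.4289

2.43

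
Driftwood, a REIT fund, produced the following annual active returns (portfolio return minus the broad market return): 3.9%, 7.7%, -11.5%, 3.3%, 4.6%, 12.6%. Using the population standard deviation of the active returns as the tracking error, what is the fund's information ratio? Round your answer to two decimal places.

0.47

r̄ = (3.9 + 7.7 − 11.5 + 3.3 + 4.6 + 12.6) / 6 = 20.60 / 6 = 3.4333%
Σ(r − r̄)² = 326.8333; population σ = √(326.8333/6) = 7.3805%
IR = r̄ / tracking error = 3.4333 / 7.3805 = 0.4652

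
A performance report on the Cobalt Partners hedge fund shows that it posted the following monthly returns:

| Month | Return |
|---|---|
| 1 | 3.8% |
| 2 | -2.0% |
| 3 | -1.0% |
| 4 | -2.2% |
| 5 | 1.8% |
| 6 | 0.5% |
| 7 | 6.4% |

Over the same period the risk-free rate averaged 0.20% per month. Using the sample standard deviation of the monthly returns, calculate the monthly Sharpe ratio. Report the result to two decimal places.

0.26

Mean return μ = 7.30 / 7 = 1.0429%
Sample std dev = √[61.1171 / 6] = 3.1916%
Sharpe = (μ − rf) / σ = (1.0429 − 0.2) / 3.1916 = 0.8429 / 3.1916 = 0.2641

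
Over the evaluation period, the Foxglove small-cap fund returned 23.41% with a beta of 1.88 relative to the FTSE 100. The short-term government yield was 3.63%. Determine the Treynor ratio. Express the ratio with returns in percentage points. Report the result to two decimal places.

Treynor = (Rp − Rf) / β = (23.41% − 3.63%) / 1.88 = 19.78 / 1.88 = 10.5213

10.52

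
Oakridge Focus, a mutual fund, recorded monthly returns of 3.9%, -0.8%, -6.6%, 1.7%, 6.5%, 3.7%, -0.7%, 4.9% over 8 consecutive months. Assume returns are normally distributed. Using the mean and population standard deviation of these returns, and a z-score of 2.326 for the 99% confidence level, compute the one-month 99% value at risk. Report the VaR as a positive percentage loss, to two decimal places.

7.54

Mean return μ = 12.60 / 8 = 1.5750%
Population std dev = √[122.8950 / 8] = 3.9194%
VaR = −(μ − z·σ) = −(1.5750 − 2.326 × 3.9194) = −(-7.5415) = 7.5415%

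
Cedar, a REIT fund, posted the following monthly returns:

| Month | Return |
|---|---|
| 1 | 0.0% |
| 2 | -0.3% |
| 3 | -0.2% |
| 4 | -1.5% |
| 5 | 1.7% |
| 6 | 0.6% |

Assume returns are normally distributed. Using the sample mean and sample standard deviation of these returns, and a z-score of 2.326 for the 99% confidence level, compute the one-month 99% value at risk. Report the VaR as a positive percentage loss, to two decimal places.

2.41

Mean return r̄ = 0.30 / 6 = 0.0500%
Σ(r − r̄)² = 5.6150; sample σ = √(5.6150/5) = 1.0597%
VaR = −(r̄ − z·σ) = −(0.0500 − 2.326 × 1.0597) = −(-2.4149) = 2.4149%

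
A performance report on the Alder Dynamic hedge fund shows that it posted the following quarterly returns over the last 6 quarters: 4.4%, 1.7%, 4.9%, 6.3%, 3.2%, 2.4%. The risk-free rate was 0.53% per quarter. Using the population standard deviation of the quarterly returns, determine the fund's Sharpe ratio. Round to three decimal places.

2.111

r̄ = (4.4 + 1.7 + 4.9 + 6.3 + 3.2 + 2.4) / 6 = 22.90 / 6 = 3.8167%
Σ(r − r̄)² = 14.5483; population σ = √(14.5483/6) = 1.5572%
Sharpe = (r̄ − rf) / σ = (3.8167 − 0.53) / 1.5572 = 3.2867 / 1.5572 = 2.1106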